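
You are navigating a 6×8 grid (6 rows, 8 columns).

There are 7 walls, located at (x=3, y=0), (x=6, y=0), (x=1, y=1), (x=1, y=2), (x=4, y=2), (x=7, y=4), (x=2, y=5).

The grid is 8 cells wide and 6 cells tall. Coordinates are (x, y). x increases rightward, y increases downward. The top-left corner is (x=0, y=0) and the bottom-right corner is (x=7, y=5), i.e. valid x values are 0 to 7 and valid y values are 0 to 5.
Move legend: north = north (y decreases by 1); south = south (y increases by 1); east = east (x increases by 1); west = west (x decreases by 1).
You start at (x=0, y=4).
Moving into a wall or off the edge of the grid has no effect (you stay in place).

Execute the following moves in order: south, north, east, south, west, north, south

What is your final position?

Answer: Final position: (x=0, y=5)

Derivation:
Start: (x=0, y=4)
  south (south): (x=0, y=4) -> (x=0, y=5)
  north (north): (x=0, y=5) -> (x=0, y=4)
  east (east): (x=0, y=4) -> (x=1, y=4)
  south (south): (x=1, y=4) -> (x=1, y=5)
  west (west): (x=1, y=5) -> (x=0, y=5)
  north (north): (x=0, y=5) -> (x=0, y=4)
  south (south): (x=0, y=4) -> (x=0, y=5)
Final: (x=0, y=5)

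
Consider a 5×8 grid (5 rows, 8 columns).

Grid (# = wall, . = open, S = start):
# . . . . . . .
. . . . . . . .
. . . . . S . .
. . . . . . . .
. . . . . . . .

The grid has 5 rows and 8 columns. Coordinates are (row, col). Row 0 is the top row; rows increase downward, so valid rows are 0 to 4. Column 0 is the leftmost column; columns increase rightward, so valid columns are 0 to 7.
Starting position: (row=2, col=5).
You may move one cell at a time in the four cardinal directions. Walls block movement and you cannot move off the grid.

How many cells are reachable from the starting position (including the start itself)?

BFS flood-fill from (row=2, col=5):
  Distance 0: (row=2, col=5)
  Distance 1: (row=1, col=5), (row=2, col=4), (row=2, col=6), (row=3, col=5)
  Distance 2: (row=0, col=5), (row=1, col=4), (row=1, col=6), (row=2, col=3), (row=2, col=7), (row=3, col=4), (row=3, col=6), (row=4, col=5)
  Distance 3: (row=0, col=4), (row=0, col=6), (row=1, col=3), (row=1, col=7), (row=2, col=2), (row=3, col=3), (row=3, col=7), (row=4, col=4), (row=4, col=6)
  Distance 4: (row=0, col=3), (row=0, col=7), (row=1, col=2), (row=2, col=1), (row=3, col=2), (row=4, col=3), (row=4, col=7)
  Distance 5: (row=0, col=2), (row=1, col=1), (row=2, col=0), (row=3, col=1), (row=4, col=2)
  Distance 6: (row=0, col=1), (row=1, col=0), (row=3, col=0), (row=4, col=1)
  Distance 7: (row=4, col=0)
Total reachable: 39 (grid has 39 open cells total)

Answer: Reachable cells: 39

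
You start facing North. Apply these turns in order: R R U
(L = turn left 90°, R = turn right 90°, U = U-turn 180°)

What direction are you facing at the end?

Answer: Final heading: North

Derivation:
Start: North
  R (right (90° clockwise)) -> East
  R (right (90° clockwise)) -> South
  U (U-turn (180°)) -> North
Final: North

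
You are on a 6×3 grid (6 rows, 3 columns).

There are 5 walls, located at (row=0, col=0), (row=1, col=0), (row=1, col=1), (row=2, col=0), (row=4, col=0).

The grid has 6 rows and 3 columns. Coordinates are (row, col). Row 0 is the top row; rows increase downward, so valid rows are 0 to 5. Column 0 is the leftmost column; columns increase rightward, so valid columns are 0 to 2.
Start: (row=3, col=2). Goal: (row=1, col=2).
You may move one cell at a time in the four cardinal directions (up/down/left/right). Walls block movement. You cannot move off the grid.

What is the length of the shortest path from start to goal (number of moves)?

BFS from (row=3, col=2) until reaching (row=1, col=2):
  Distance 0: (row=3, col=2)
  Distance 1: (row=2, col=2), (row=3, col=1), (row=4, col=2)
  Distance 2: (row=1, col=2), (row=2, col=1), (row=3, col=0), (row=4, col=1), (row=5, col=2)  <- goal reached here
One shortest path (2 moves): (row=3, col=2) -> (row=2, col=2) -> (row=1, col=2)

Answer: Shortest path length: 2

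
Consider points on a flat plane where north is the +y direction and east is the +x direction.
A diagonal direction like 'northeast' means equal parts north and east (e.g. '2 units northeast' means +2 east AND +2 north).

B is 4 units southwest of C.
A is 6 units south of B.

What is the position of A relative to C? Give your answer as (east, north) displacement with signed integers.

Place C at the origin (east=0, north=0).
  B is 4 units southwest of C: delta (east=-4, north=-4); B at (east=-4, north=-4).
  A is 6 units south of B: delta (east=+0, north=-6); A at (east=-4, north=-10).
Therefore A relative to C: (east=-4, north=-10).

Answer: A is at (east=-4, north=-10) relative to C.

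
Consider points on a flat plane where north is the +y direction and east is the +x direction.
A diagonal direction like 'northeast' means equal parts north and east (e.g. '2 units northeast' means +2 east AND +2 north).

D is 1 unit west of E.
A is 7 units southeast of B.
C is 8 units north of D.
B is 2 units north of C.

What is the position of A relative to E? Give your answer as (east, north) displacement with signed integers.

Answer: A is at (east=6, north=3) relative to E.

Derivation:
Place E at the origin (east=0, north=0).
  D is 1 unit west of E: delta (east=-1, north=+0); D at (east=-1, north=0).
  C is 8 units north of D: delta (east=+0, north=+8); C at (east=-1, north=8).
  B is 2 units north of C: delta (east=+0, north=+2); B at (east=-1, north=10).
  A is 7 units southeast of B: delta (east=+7, north=-7); A at (east=6, north=3).
Therefore A relative to E: (east=6, north=3).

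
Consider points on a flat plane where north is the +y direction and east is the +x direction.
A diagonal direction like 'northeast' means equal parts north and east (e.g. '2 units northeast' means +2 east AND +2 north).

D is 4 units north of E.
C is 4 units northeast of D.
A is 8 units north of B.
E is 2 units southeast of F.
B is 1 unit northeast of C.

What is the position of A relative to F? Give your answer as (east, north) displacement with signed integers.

Answer: A is at (east=7, north=15) relative to F.

Derivation:
Place F at the origin (east=0, north=0).
  E is 2 units southeast of F: delta (east=+2, north=-2); E at (east=2, north=-2).
  D is 4 units north of E: delta (east=+0, north=+4); D at (east=2, north=2).
  C is 4 units northeast of D: delta (east=+4, north=+4); C at (east=6, north=6).
  B is 1 unit northeast of C: delta (east=+1, north=+1); B at (east=7, north=7).
  A is 8 units north of B: delta (east=+0, north=+8); A at (east=7, north=15).
Therefore A relative to F: (east=7, north=15).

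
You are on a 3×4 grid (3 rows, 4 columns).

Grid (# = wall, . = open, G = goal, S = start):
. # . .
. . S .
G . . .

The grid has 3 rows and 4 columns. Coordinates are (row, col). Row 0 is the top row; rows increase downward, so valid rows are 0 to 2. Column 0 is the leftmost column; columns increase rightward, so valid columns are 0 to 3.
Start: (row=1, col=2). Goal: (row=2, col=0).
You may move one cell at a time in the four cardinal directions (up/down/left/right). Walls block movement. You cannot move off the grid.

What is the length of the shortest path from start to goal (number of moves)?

BFS from (row=1, col=2) until reaching (row=2, col=0):
  Distance 0: (row=1, col=2)
  Distance 1: (row=0, col=2), (row=1, col=1), (row=1, col=3), (row=2, col=2)
  Distance 2: (row=0, col=3), (row=1, col=0), (row=2, col=1), (row=2, col=3)
  Distance 3: (row=0, col=0), (row=2, col=0)  <- goal reached here
One shortest path (3 moves): (row=1, col=2) -> (row=1, col=1) -> (row=1, col=0) -> (row=2, col=0)

Answer: Shortest path length: 3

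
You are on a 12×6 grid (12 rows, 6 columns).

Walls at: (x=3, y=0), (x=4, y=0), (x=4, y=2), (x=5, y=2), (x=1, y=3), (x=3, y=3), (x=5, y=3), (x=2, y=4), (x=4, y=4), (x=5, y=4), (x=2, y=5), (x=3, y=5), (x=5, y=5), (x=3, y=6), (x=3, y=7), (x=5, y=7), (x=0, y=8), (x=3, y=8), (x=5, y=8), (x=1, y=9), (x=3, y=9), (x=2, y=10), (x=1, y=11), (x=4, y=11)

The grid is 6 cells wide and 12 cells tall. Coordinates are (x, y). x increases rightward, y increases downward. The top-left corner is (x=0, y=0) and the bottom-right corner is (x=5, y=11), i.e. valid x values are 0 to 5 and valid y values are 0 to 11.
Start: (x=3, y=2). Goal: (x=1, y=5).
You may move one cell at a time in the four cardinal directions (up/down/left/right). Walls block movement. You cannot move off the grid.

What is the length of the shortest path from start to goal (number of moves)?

BFS from (x=3, y=2) until reaching (x=1, y=5):
  Distance 0: (x=3, y=2)
  Distance 1: (x=3, y=1), (x=2, y=2)
  Distance 2: (x=2, y=1), (x=4, y=1), (x=1, y=2), (x=2, y=3)
  Distance 3: (x=2, y=0), (x=1, y=1), (x=5, y=1), (x=0, y=2)
  Distance 4: (x=1, y=0), (x=5, y=0), (x=0, y=1), (x=0, y=3)
  Distance 5: (x=0, y=0), (x=0, y=4)
  Distance 6: (x=1, y=4), (x=0, y=5)
  Distance 7: (x=1, y=5), (x=0, y=6)  <- goal reached here
One shortest path (7 moves): (x=3, y=2) -> (x=2, y=2) -> (x=1, y=2) -> (x=0, y=2) -> (x=0, y=3) -> (x=0, y=4) -> (x=1, y=4) -> (x=1, y=5)

Answer: Shortest path length: 7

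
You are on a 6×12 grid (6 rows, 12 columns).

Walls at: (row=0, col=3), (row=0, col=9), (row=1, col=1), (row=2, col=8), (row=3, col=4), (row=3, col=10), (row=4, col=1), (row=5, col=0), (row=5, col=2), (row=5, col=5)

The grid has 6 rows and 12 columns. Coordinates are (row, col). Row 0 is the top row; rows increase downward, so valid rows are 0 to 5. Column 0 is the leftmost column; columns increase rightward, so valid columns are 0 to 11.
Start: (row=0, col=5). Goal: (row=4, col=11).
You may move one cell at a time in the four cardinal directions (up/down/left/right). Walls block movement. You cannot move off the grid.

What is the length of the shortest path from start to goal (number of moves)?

Answer: Shortest path length: 10

Derivation:
BFS from (row=0, col=5) until reaching (row=4, col=11):
  Distance 0: (row=0, col=5)
  Distance 1: (row=0, col=4), (row=0, col=6), (row=1, col=5)
  Distance 2: (row=0, col=7), (row=1, col=4), (row=1, col=6), (row=2, col=5)
  Distance 3: (row=0, col=8), (row=1, col=3), (row=1, col=7), (row=2, col=4), (row=2, col=6), (row=3, col=5)
  Distance 4: (row=1, col=2), (row=1, col=8), (row=2, col=3), (row=2, col=7), (row=3, col=6), (row=4, col=5)
  Distance 5: (row=0, col=2), (row=1, col=9), (row=2, col=2), (row=3, col=3), (row=3, col=7), (row=4, col=4), (row=4, col=6)
  Distance 6: (row=0, col=1), (row=1, col=10), (row=2, col=1), (row=2, col=9), (row=3, col=2), (row=3, col=8), (row=4, col=3), (row=4, col=7), (row=5, col=4), (row=5, col=6)
  Distance 7: (row=0, col=0), (row=0, col=10), (row=1, col=11), (row=2, col=0), (row=2, col=10), (row=3, col=1), (row=3, col=9), (row=4, col=2), (row=4, col=8), (row=5, col=3), (row=5, col=7)
  Distance 8: (row=0, col=11), (row=1, col=0), (row=2, col=11), (row=3, col=0), (row=4, col=9), (row=5, col=8)
  Distance 9: (row=3, col=11), (row=4, col=0), (row=4, col=10), (row=5, col=9)
  Distance 10: (row=4, col=11), (row=5, col=10)  <- goal reached here
One shortest path (10 moves): (row=0, col=5) -> (row=0, col=6) -> (row=0, col=7) -> (row=0, col=8) -> (row=1, col=8) -> (row=1, col=9) -> (row=1, col=10) -> (row=1, col=11) -> (row=2, col=11) -> (row=3, col=11) -> (row=4, col=11)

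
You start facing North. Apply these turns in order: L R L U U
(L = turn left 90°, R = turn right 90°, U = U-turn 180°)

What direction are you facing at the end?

Answer: Final heading: West

Derivation:
Start: North
  L (left (90° counter-clockwise)) -> West
  R (right (90° clockwise)) -> North
  L (left (90° counter-clockwise)) -> West
  U (U-turn (180°)) -> East
  U (U-turn (180°)) -> West
Final: West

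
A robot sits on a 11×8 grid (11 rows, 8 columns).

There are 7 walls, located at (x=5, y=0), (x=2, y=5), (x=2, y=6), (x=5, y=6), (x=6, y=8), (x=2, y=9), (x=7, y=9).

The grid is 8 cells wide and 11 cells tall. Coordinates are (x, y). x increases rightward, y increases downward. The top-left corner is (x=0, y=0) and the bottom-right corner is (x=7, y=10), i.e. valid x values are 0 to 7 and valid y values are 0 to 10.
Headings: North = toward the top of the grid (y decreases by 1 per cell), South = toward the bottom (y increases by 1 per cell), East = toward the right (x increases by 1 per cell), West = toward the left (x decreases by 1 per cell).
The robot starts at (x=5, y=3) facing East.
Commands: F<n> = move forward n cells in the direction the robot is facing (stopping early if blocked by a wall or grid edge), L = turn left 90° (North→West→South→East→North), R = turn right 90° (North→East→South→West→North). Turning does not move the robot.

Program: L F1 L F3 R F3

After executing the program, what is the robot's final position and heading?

Answer: Final position: (x=2, y=0), facing North

Derivation:
Start: (x=5, y=3), facing East
  L: turn left, now facing North
  F1: move forward 1, now at (x=5, y=2)
  L: turn left, now facing West
  F3: move forward 3, now at (x=2, y=2)
  R: turn right, now facing North
  F3: move forward 2/3 (blocked), now at (x=2, y=0)
Final: (x=2, y=0), facing North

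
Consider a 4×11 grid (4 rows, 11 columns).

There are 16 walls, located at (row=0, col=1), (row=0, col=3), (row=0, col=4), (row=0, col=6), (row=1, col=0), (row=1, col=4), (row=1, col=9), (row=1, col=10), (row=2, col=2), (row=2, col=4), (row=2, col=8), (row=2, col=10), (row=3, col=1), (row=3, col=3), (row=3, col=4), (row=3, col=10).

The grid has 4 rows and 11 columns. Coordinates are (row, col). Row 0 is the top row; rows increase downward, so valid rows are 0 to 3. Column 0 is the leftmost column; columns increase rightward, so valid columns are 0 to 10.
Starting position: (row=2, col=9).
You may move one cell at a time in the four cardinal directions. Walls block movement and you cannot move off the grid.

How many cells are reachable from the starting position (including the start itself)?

BFS flood-fill from (row=2, col=9):
  Distance 0: (row=2, col=9)
  Distance 1: (row=3, col=9)
  Distance 2: (row=3, col=8)
  Distance 3: (row=3, col=7)
  Distance 4: (row=2, col=7), (row=3, col=6)
  Distance 5: (row=1, col=7), (row=2, col=6), (row=3, col=5)
  Distance 6: (row=0, col=7), (row=1, col=6), (row=1, col=8), (row=2, col=5)
  Distance 7: (row=0, col=8), (row=1, col=5)
  Distance 8: (row=0, col=5), (row=0, col=9)
  Distance 9: (row=0, col=10)
Total reachable: 18 (grid has 28 open cells total)

Answer: Reachable cells: 18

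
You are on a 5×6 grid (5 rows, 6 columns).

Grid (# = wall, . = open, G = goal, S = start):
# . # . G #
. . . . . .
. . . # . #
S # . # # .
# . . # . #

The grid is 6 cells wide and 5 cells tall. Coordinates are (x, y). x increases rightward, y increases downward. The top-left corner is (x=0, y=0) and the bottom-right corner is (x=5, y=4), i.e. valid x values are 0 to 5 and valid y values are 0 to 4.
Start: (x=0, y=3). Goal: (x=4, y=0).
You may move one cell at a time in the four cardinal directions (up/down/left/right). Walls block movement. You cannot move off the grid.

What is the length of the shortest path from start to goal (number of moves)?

BFS from (x=0, y=3) until reaching (x=4, y=0):
  Distance 0: (x=0, y=3)
  Distance 1: (x=0, y=2)
  Distance 2: (x=0, y=1), (x=1, y=2)
  Distance 3: (x=1, y=1), (x=2, y=2)
  Distance 4: (x=1, y=0), (x=2, y=1), (x=2, y=3)
  Distance 5: (x=3, y=1), (x=2, y=4)
  Distance 6: (x=3, y=0), (x=4, y=1), (x=1, y=4)
  Distance 7: (x=4, y=0), (x=5, y=1), (x=4, y=2)  <- goal reached here
One shortest path (7 moves): (x=0, y=3) -> (x=0, y=2) -> (x=1, y=2) -> (x=2, y=2) -> (x=2, y=1) -> (x=3, y=1) -> (x=4, y=1) -> (x=4, y=0)

Answer: Shortest path length: 7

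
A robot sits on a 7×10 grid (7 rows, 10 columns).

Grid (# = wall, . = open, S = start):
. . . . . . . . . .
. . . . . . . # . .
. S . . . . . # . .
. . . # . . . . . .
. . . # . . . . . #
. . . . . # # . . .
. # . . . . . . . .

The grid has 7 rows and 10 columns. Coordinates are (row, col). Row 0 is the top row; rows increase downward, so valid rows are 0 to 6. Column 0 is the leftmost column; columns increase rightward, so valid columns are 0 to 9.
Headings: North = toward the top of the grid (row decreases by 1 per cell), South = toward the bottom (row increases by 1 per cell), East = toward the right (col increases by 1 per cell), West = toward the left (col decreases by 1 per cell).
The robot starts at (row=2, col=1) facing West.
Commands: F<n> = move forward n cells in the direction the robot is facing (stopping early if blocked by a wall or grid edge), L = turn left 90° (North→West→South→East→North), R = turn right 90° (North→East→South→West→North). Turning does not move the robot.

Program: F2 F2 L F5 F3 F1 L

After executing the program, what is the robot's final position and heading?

Start: (row=2, col=1), facing West
  F2: move forward 1/2 (blocked), now at (row=2, col=0)
  F2: move forward 0/2 (blocked), now at (row=2, col=0)
  L: turn left, now facing South
  F5: move forward 4/5 (blocked), now at (row=6, col=0)
  F3: move forward 0/3 (blocked), now at (row=6, col=0)
  F1: move forward 0/1 (blocked), now at (row=6, col=0)
  L: turn left, now facing East
Final: (row=6, col=0), facing East

Answer: Final position: (row=6, col=0), facing East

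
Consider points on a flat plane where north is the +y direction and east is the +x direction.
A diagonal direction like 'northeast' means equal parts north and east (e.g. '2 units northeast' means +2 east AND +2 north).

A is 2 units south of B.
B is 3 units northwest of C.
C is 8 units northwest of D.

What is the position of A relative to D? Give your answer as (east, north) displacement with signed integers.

Answer: A is at (east=-11, north=9) relative to D.

Derivation:
Place D at the origin (east=0, north=0).
  C is 8 units northwest of D: delta (east=-8, north=+8); C at (east=-8, north=8).
  B is 3 units northwest of C: delta (east=-3, north=+3); B at (east=-11, north=11).
  A is 2 units south of B: delta (east=+0, north=-2); A at (east=-11, north=9).
Therefore A relative to D: (east=-11, north=9).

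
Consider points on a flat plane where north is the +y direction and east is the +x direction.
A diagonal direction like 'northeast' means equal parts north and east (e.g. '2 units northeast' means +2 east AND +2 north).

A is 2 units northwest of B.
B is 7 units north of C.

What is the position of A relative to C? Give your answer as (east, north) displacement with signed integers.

Place C at the origin (east=0, north=0).
  B is 7 units north of C: delta (east=+0, north=+7); B at (east=0, north=7).
  A is 2 units northwest of B: delta (east=-2, north=+2); A at (east=-2, north=9).
Therefore A relative to C: (east=-2, north=9).

Answer: A is at (east=-2, north=9) relative to C.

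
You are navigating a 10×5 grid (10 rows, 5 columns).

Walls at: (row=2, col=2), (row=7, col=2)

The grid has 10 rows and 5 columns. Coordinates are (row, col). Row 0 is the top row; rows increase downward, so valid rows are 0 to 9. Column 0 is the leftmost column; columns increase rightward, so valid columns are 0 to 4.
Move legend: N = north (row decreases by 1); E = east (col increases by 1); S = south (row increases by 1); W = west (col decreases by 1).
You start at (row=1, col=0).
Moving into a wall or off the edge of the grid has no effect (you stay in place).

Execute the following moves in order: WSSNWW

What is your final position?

Start: (row=1, col=0)
  W (west): blocked, stay at (row=1, col=0)
  S (south): (row=1, col=0) -> (row=2, col=0)
  S (south): (row=2, col=0) -> (row=3, col=0)
  N (north): (row=3, col=0) -> (row=2, col=0)
  W (west): blocked, stay at (row=2, col=0)
  W (west): blocked, stay at (row=2, col=0)
Final: (row=2, col=0)

Answer: Final position: (row=2, col=0)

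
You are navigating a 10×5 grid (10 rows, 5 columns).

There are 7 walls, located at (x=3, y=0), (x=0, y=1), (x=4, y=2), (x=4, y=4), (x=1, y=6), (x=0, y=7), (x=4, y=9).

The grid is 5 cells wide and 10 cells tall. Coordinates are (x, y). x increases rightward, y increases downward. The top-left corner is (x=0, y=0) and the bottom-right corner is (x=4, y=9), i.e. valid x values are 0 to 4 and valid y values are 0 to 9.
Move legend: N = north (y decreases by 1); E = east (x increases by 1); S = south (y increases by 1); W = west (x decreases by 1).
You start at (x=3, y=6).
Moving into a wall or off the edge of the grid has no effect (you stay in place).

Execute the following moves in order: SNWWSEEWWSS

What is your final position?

Start: (x=3, y=6)
  S (south): (x=3, y=6) -> (x=3, y=7)
  N (north): (x=3, y=7) -> (x=3, y=6)
  W (west): (x=3, y=6) -> (x=2, y=6)
  W (west): blocked, stay at (x=2, y=6)
  S (south): (x=2, y=6) -> (x=2, y=7)
  E (east): (x=2, y=7) -> (x=3, y=7)
  E (east): (x=3, y=7) -> (x=4, y=7)
  W (west): (x=4, y=7) -> (x=3, y=7)
  W (west): (x=3, y=7) -> (x=2, y=7)
  S (south): (x=2, y=7) -> (x=2, y=8)
  S (south): (x=2, y=8) -> (x=2, y=9)
Final: (x=2, y=9)

Answer: Final position: (x=2, y=9)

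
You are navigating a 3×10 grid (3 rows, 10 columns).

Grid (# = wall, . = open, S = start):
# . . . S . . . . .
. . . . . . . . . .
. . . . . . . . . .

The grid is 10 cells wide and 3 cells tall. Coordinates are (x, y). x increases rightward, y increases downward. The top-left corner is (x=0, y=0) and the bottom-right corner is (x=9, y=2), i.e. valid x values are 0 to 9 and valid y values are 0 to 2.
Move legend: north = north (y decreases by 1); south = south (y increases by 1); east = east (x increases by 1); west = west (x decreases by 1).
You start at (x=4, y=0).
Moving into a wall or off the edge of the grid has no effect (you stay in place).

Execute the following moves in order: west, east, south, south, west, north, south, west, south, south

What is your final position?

Start: (x=4, y=0)
  west (west): (x=4, y=0) -> (x=3, y=0)
  east (east): (x=3, y=0) -> (x=4, y=0)
  south (south): (x=4, y=0) -> (x=4, y=1)
  south (south): (x=4, y=1) -> (x=4, y=2)
  west (west): (x=4, y=2) -> (x=3, y=2)
  north (north): (x=3, y=2) -> (x=3, y=1)
  south (south): (x=3, y=1) -> (x=3, y=2)
  west (west): (x=3, y=2) -> (x=2, y=2)
  south (south): blocked, stay at (x=2, y=2)
  south (south): blocked, stay at (x=2, y=2)
Final: (x=2, y=2)

Answer: Final position: (x=2, y=2)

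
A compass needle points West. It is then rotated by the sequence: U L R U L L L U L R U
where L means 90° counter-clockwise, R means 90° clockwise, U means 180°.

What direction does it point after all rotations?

Start: West
  U (U-turn (180°)) -> East
  L (left (90° counter-clockwise)) -> North
  R (right (90° clockwise)) -> East
  U (U-turn (180°)) -> West
  L (left (90° counter-clockwise)) -> South
  L (left (90° counter-clockwise)) -> East
  L (left (90° counter-clockwise)) -> North
  U (U-turn (180°)) -> South
  L (left (90° counter-clockwise)) -> East
  R (right (90° clockwise)) -> South
  U (U-turn (180°)) -> North
Final: North

Answer: Final heading: North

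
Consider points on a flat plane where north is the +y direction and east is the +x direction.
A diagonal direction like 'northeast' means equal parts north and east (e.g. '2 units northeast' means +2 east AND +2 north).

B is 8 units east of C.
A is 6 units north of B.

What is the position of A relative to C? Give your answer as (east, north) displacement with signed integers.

Answer: A is at (east=8, north=6) relative to C.

Derivation:
Place C at the origin (east=0, north=0).
  B is 8 units east of C: delta (east=+8, north=+0); B at (east=8, north=0).
  A is 6 units north of B: delta (east=+0, north=+6); A at (east=8, north=6).
Therefore A relative to C: (east=8, north=6).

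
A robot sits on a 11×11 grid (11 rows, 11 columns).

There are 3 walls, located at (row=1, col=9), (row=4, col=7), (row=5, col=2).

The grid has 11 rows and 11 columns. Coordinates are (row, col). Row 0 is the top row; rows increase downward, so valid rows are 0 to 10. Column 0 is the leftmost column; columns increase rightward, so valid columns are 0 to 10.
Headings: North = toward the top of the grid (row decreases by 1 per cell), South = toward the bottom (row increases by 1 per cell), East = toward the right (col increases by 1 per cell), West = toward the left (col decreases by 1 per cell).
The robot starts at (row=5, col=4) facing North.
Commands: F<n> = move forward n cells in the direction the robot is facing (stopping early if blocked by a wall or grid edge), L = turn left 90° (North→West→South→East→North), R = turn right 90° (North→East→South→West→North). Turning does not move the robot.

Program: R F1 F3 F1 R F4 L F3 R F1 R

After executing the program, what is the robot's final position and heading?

Start: (row=5, col=4), facing North
  R: turn right, now facing East
  F1: move forward 1, now at (row=5, col=5)
  F3: move forward 3, now at (row=5, col=8)
  F1: move forward 1, now at (row=5, col=9)
  R: turn right, now facing South
  F4: move forward 4, now at (row=9, col=9)
  L: turn left, now facing East
  F3: move forward 1/3 (blocked), now at (row=9, col=10)
  R: turn right, now facing South
  F1: move forward 1, now at (row=10, col=10)
  R: turn right, now facing West
Final: (row=10, col=10), facing West

Answer: Final position: (row=10, col=10), facing West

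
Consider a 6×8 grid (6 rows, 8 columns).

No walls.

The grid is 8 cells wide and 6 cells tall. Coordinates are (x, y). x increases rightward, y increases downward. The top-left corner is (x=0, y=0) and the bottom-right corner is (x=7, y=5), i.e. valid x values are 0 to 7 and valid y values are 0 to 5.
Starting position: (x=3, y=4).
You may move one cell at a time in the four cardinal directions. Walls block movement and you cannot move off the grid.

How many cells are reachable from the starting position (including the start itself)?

Answer: Reachable cells: 48

Derivation:
BFS flood-fill from (x=3, y=4):
  Distance 0: (x=3, y=4)
  Distance 1: (x=3, y=3), (x=2, y=4), (x=4, y=4), (x=3, y=5)
  Distance 2: (x=3, y=2), (x=2, y=3), (x=4, y=3), (x=1, y=4), (x=5, y=4), (x=2, y=5), (x=4, y=5)
  Distance 3: (x=3, y=1), (x=2, y=2), (x=4, y=2), (x=1, y=3), (x=5, y=3), (x=0, y=4), (x=6, y=4), (x=1, y=5), (x=5, y=5)
  Distance 4: (x=3, y=0), (x=2, y=1), (x=4, y=1), (x=1, y=2), (x=5, y=2), (x=0, y=3), (x=6, y=3), (x=7, y=4), (x=0, y=5), (x=6, y=5)
  Distance 5: (x=2, y=0), (x=4, y=0), (x=1, y=1), (x=5, y=1), (x=0, y=2), (x=6, y=2), (x=7, y=3), (x=7, y=5)
  Distance 6: (x=1, y=0), (x=5, y=0), (x=0, y=1), (x=6, y=1), (x=7, y=2)
  Distance 7: (x=0, y=0), (x=6, y=0), (x=7, y=1)
  Distance 8: (x=7, y=0)
Total reachable: 48 (grid has 48 open cells total)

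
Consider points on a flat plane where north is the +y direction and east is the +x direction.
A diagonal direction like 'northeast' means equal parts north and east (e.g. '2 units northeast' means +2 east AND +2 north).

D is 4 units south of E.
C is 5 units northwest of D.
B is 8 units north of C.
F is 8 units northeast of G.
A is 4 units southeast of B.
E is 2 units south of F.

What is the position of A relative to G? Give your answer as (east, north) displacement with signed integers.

Answer: A is at (east=7, north=11) relative to G.

Derivation:
Place G at the origin (east=0, north=0).
  F is 8 units northeast of G: delta (east=+8, north=+8); F at (east=8, north=8).
  E is 2 units south of F: delta (east=+0, north=-2); E at (east=8, north=6).
  D is 4 units south of E: delta (east=+0, north=-4); D at (east=8, north=2).
  C is 5 units northwest of D: delta (east=-5, north=+5); C at (east=3, north=7).
  B is 8 units north of C: delta (east=+0, north=+8); B at (east=3, north=15).
  A is 4 units southeast of B: delta (east=+4, north=-4); A at (east=7, north=11).
Therefore A relative to G: (east=7, north=11).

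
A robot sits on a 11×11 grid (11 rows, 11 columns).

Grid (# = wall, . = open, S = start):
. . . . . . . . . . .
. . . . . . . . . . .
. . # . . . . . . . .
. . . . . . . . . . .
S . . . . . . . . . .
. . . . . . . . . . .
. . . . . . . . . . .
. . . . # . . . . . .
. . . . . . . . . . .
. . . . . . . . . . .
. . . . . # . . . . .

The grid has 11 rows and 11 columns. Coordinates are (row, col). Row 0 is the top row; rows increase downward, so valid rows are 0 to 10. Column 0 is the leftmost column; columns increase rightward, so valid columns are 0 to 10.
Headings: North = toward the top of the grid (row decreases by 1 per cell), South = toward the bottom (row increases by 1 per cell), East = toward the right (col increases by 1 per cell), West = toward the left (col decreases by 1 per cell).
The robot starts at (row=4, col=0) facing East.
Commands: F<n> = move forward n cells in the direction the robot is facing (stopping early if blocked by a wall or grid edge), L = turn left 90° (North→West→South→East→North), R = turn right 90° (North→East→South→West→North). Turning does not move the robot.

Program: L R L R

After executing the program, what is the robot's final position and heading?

Start: (row=4, col=0), facing East
  L: turn left, now facing North
  R: turn right, now facing East
  L: turn left, now facing North
  R: turn right, now facing East
Final: (row=4, col=0), facing East

Answer: Final position: (row=4, col=0), facing East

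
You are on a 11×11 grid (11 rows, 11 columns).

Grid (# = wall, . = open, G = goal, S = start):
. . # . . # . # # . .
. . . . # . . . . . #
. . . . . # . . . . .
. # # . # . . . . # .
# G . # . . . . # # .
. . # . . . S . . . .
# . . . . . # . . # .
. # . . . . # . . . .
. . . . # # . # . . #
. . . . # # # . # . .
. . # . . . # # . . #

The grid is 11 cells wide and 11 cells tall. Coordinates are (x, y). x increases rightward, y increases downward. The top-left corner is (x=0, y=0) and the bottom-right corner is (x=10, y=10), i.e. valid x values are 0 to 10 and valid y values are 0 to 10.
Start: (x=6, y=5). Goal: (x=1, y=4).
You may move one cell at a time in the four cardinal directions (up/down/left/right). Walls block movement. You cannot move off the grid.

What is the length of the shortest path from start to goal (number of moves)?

Answer: Shortest path length: 8

Derivation:
BFS from (x=6, y=5) until reaching (x=1, y=4):
  Distance 0: (x=6, y=5)
  Distance 1: (x=6, y=4), (x=5, y=5), (x=7, y=5)
  Distance 2: (x=6, y=3), (x=5, y=4), (x=7, y=4), (x=4, y=5), (x=8, y=5), (x=5, y=6), (x=7, y=6)
  Distance 3: (x=6, y=2), (x=5, y=3), (x=7, y=3), (x=4, y=4), (x=3, y=5), (x=9, y=5), (x=4, y=6), (x=8, y=6), (x=5, y=7), (x=7, y=7)
  Distance 4: (x=6, y=1), (x=7, y=2), (x=8, y=3), (x=10, y=5), (x=3, y=6), (x=4, y=7), (x=8, y=7)
  Distance 5: (x=6, y=0), (x=5, y=1), (x=7, y=1), (x=8, y=2), (x=10, y=4), (x=2, y=6), (x=10, y=6), (x=3, y=7), (x=9, y=7), (x=8, y=8)
  Distance 6: (x=8, y=1), (x=9, y=2), (x=10, y=3), (x=1, y=6), (x=2, y=7), (x=10, y=7), (x=3, y=8), (x=9, y=8)
  Distance 7: (x=9, y=1), (x=10, y=2), (x=1, y=5), (x=2, y=8), (x=3, y=9), (x=9, y=9)
  Distance 8: (x=9, y=0), (x=1, y=4), (x=0, y=5), (x=1, y=8), (x=2, y=9), (x=10, y=9), (x=3, y=10), (x=9, y=10)  <- goal reached here
One shortest path (8 moves): (x=6, y=5) -> (x=5, y=5) -> (x=4, y=5) -> (x=3, y=5) -> (x=3, y=6) -> (x=2, y=6) -> (x=1, y=6) -> (x=1, y=5) -> (x=1, y=4)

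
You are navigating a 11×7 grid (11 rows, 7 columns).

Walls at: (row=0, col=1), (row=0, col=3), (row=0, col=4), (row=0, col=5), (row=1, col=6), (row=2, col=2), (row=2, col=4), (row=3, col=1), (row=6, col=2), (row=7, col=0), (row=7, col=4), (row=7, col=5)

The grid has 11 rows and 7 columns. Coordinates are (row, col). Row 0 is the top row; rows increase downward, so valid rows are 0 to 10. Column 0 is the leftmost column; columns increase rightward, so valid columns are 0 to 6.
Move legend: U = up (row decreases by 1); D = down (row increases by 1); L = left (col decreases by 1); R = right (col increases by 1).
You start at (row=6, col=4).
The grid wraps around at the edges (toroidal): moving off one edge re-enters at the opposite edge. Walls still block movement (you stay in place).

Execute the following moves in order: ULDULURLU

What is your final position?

Start: (row=6, col=4)
  U (up): (row=6, col=4) -> (row=5, col=4)
  L (left): (row=5, col=4) -> (row=5, col=3)
  D (down): (row=5, col=3) -> (row=6, col=3)
  U (up): (row=6, col=3) -> (row=5, col=3)
  L (left): (row=5, col=3) -> (row=5, col=2)
  U (up): (row=5, col=2) -> (row=4, col=2)
  R (right): (row=4, col=2) -> (row=4, col=3)
  L (left): (row=4, col=3) -> (row=4, col=2)
  U (up): (row=4, col=2) -> (row=3, col=2)
Final: (row=3, col=2)

Answer: Final position: (row=3, col=2)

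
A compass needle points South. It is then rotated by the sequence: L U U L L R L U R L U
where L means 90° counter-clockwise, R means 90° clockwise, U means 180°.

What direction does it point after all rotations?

Answer: Final heading: West

Derivation:
Start: South
  L (left (90° counter-clockwise)) -> East
  U (U-turn (180°)) -> West
  U (U-turn (180°)) -> East
  L (left (90° counter-clockwise)) -> North
  L (left (90° counter-clockwise)) -> West
  R (right (90° clockwise)) -> North
  L (left (90° counter-clockwise)) -> West
  U (U-turn (180°)) -> East
  R (right (90° clockwise)) -> South
  L (left (90° counter-clockwise)) -> East
  U (U-turn (180°)) -> West
Final: West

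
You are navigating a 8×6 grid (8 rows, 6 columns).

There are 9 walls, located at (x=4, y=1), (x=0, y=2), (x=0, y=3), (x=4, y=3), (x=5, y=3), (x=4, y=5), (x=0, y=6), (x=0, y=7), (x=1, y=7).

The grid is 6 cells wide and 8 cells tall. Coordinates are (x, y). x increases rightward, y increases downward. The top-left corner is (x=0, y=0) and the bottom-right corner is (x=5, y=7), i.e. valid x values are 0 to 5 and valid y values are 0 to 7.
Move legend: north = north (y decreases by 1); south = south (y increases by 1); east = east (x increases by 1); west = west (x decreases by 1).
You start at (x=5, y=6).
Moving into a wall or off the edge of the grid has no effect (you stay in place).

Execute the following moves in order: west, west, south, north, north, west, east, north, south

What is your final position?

Answer: Final position: (x=3, y=5)

Derivation:
Start: (x=5, y=6)
  west (west): (x=5, y=6) -> (x=4, y=6)
  west (west): (x=4, y=6) -> (x=3, y=6)
  south (south): (x=3, y=6) -> (x=3, y=7)
  north (north): (x=3, y=7) -> (x=3, y=6)
  north (north): (x=3, y=6) -> (x=3, y=5)
  west (west): (x=3, y=5) -> (x=2, y=5)
  east (east): (x=2, y=5) -> (x=3, y=5)
  north (north): (x=3, y=5) -> (x=3, y=4)
  south (south): (x=3, y=4) -> (x=3, y=5)
Final: (x=3, y=5)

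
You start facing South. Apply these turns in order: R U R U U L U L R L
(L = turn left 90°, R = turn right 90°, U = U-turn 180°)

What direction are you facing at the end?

Answer: Final heading: South

Derivation:
Start: South
  R (right (90° clockwise)) -> West
  U (U-turn (180°)) -> East
  R (right (90° clockwise)) -> South
  U (U-turn (180°)) -> North
  U (U-turn (180°)) -> South
  L (left (90° counter-clockwise)) -> East
  U (U-turn (180°)) -> West
  L (left (90° counter-clockwise)) -> South
  R (right (90° clockwise)) -> West
  L (left (90° counter-clockwise)) -> South
Final: South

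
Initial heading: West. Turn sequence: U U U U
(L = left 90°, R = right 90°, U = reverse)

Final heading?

Start: West
  U (U-turn (180°)) -> East
  U (U-turn (180°)) -> West
  U (U-turn (180°)) -> East
  U (U-turn (180°)) -> West
Final: West

Answer: Final heading: West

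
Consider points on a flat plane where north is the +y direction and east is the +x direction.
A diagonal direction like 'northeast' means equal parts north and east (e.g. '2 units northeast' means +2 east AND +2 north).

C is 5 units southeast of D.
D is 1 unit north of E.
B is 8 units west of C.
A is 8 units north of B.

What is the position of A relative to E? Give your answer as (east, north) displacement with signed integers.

Place E at the origin (east=0, north=0).
  D is 1 unit north of E: delta (east=+0, north=+1); D at (east=0, north=1).
  C is 5 units southeast of D: delta (east=+5, north=-5); C at (east=5, north=-4).
  B is 8 units west of C: delta (east=-8, north=+0); B at (east=-3, north=-4).
  A is 8 units north of B: delta (east=+0, north=+8); A at (east=-3, north=4).
Therefore A relative to E: (east=-3, north=4).

Answer: A is at (east=-3, north=4) relative to E.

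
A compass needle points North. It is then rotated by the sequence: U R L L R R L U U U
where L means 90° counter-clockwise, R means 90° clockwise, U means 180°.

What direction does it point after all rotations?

Start: North
  U (U-turn (180°)) -> South
  R (right (90° clockwise)) -> West
  L (left (90° counter-clockwise)) -> South
  L (left (90° counter-clockwise)) -> East
  R (right (90° clockwise)) -> South
  R (right (90° clockwise)) -> West
  L (left (90° counter-clockwise)) -> South
  U (U-turn (180°)) -> North
  U (U-turn (180°)) -> South
  U (U-turn (180°)) -> North
Final: North

Answer: Final heading: North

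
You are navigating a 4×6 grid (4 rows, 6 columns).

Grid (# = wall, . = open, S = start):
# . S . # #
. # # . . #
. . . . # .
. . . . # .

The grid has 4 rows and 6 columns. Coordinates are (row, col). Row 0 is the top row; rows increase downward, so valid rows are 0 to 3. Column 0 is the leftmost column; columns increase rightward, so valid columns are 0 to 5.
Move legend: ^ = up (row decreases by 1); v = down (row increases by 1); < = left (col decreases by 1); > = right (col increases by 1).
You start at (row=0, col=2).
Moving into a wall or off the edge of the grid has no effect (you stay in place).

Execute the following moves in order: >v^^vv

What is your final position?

Start: (row=0, col=2)
  > (right): (row=0, col=2) -> (row=0, col=3)
  v (down): (row=0, col=3) -> (row=1, col=3)
  ^ (up): (row=1, col=3) -> (row=0, col=3)
  ^ (up): blocked, stay at (row=0, col=3)
  v (down): (row=0, col=3) -> (row=1, col=3)
  v (down): (row=1, col=3) -> (row=2, col=3)
Final: (row=2, col=3)

Answer: Final position: (row=2, col=3)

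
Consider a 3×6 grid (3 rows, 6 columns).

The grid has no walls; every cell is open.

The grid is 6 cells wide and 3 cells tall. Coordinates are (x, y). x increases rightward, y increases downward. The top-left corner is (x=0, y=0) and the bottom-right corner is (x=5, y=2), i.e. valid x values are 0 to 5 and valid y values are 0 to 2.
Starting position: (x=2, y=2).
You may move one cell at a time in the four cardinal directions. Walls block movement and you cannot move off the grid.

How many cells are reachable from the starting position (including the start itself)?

BFS flood-fill from (x=2, y=2):
  Distance 0: (x=2, y=2)
  Distance 1: (x=2, y=1), (x=1, y=2), (x=3, y=2)
  Distance 2: (x=2, y=0), (x=1, y=1), (x=3, y=1), (x=0, y=2), (x=4, y=2)
  Distance 3: (x=1, y=0), (x=3, y=0), (x=0, y=1), (x=4, y=1), (x=5, y=2)
  Distance 4: (x=0, y=0), (x=4, y=0), (x=5, y=1)
  Distance 5: (x=5, y=0)
Total reachable: 18 (grid has 18 open cells total)

Answer: Reachable cells: 18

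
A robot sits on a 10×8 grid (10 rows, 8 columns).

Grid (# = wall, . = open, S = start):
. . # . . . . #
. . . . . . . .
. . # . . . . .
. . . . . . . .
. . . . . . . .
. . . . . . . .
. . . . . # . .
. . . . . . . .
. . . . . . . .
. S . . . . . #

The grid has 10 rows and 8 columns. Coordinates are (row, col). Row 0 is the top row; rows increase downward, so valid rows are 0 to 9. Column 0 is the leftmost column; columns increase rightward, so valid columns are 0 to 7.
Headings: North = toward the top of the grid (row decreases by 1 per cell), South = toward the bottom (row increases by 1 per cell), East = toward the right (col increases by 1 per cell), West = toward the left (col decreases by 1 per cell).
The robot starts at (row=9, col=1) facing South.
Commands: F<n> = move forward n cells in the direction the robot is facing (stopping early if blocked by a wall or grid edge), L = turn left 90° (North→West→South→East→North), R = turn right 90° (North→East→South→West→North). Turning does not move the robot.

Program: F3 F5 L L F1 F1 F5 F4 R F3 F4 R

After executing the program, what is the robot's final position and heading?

Answer: Final position: (row=0, col=1), facing South

Derivation:
Start: (row=9, col=1), facing South
  F3: move forward 0/3 (blocked), now at (row=9, col=1)
  F5: move forward 0/5 (blocked), now at (row=9, col=1)
  L: turn left, now facing East
  L: turn left, now facing North
  F1: move forward 1, now at (row=8, col=1)
  F1: move forward 1, now at (row=7, col=1)
  F5: move forward 5, now at (row=2, col=1)
  F4: move forward 2/4 (blocked), now at (row=0, col=1)
  R: turn right, now facing East
  F3: move forward 0/3 (blocked), now at (row=0, col=1)
  F4: move forward 0/4 (blocked), now at (row=0, col=1)
  R: turn right, now facing South
Final: (row=0, col=1), facing South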